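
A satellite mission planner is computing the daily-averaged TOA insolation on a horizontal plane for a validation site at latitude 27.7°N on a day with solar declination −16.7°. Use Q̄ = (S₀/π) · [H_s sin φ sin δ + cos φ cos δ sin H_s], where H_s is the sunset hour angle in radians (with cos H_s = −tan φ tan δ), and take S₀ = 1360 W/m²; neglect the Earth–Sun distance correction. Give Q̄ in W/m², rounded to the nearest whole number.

281 W/m²

−tan φ tan δ = −(0.5250)(-0.3000) = 0.1575; H_s = arccos(0.1575) = 80.94°. In radians, H_s = 1.4127.
H_s sin φ sin δ = 1.4127 × 0.4648 × -0.2874 = -0.1887.
cos φ cos δ sin H_s = 0.8854 × 0.9578 × 0.9875 = 0.8374.
Q̄ = (1360/π) × (-0.1887 + 0.8374) = 432.90 × 0.6487 = 280.82 W/m².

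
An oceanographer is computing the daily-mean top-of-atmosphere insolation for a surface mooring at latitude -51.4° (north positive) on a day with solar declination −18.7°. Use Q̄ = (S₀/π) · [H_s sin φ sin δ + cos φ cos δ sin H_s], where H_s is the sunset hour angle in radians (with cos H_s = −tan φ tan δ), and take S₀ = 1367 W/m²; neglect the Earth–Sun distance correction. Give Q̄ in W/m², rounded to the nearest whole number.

452 W/m²

−tan φ tan δ = −(-1.2527)(-0.3385) = -0.4240; H_s = arccos(-0.4240) = 115.09°. In radians, H_s = 2.0087.
H_s sin φ sin δ = 2.0087 × -0.7815 × -0.3206 = 0.5033.
cos φ cos δ sin H_s = 0.6239 × 0.9472 × 0.9056 = 0.5352.
Q̄ = (1367/π) × (0.5033 + 0.5352) = 435.13 × 1.0385 = 451.88 W/m².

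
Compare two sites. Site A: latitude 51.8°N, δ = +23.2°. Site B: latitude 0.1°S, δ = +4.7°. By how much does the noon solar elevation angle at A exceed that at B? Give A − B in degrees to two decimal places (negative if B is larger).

A: 90° − |51.8 − (23.2)| = 61.40°.
B: 90° − |-0.1 − (4.7)| = 85.20°.
A − B = 61.40 − 85.20 = -23.80°.

-23.80°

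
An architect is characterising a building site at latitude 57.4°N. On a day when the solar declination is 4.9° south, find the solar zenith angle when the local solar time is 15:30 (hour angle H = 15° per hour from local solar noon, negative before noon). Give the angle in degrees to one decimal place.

Hour angle H = 15° × (15.5 − 12) = 52.50°.
With φ = 57.4°, δ = -4.9°, H = 52.50°: sin φ sin δ = -0.0720, cos φ cos δ cos H = 0.3268, so cos θ_z = 0.2548.
θ_z = arccos(0.2548) = 75.24°.

75.2°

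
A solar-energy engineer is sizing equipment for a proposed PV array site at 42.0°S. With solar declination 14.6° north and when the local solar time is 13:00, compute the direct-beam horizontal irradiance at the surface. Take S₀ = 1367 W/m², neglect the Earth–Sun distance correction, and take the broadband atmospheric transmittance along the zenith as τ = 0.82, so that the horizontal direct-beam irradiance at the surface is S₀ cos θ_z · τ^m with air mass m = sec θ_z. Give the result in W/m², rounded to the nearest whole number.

Hour angle H = 15° × (13 − 12) = 15.00°.
cos θ_z = sin φ sin δ + cos φ cos δ cos H = (-0.6691)(0.2521) + (0.7431)(0.9677)(0.9659) = 0.5259.
Air mass m = 1/cos θ_z = 1/0.5259 = 1.902; τ^m = 0.82^1.902 = 0.6856.
Surface direct beam = 1367 × 0.5259 × 0.6856 = 492.88 W/m².

493 W/m²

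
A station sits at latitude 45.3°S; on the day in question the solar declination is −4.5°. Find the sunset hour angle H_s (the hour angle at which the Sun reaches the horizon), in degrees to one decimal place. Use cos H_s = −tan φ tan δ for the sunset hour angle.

94.6°

cos H_s = −tan(-45.3°) · tan(-4.5°) = -0.0795, so H_s = arccos(-0.0795) = 94.56°.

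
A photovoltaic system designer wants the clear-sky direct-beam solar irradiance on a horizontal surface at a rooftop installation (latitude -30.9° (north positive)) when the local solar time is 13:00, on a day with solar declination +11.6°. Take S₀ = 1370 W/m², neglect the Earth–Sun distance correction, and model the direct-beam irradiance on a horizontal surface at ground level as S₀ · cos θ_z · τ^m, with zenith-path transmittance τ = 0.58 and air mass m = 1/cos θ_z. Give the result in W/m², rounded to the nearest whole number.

Hour angle H = 15° × (13 − 12) = 15.00°.
With φ = -30.9°, δ = 11.6°, H = 15.00°: sin φ sin δ = -0.1033, cos φ cos δ cos H = 0.8119, so cos θ_z = 0.7086.
Air mass m = 1/cos θ_z = 1/0.7086 = 1.411; τ^m = 0.58^1.411 = 0.4637.
Surface direct beam = 1370 × 0.7086 × 0.4637 = 450.15 W/m².

450 W/m²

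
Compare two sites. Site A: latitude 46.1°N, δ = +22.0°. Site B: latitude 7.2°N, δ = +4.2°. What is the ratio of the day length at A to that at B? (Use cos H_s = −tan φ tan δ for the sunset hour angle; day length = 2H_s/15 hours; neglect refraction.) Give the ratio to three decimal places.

A: H_s = arccos(−tan 46.1° · tan 22.0°) = 114.82°, so 2H_s/15 = 15.3093 h.
B: H_s = arccos(−tan 7.2° · tan 4.2°) = 90.53°, so 2H_s/15 = 12.0707 h.
Ratio A/B = 15.3093 / 12.0707 = 1.2683.

1.268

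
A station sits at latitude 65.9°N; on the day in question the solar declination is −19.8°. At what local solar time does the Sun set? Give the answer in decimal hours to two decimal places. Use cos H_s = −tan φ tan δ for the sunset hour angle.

cos H_s = −tan(65.9°) · tan(-19.8°) = 0.8048, so H_s = arccos(0.8048) = 36.41°.
Sunset is at 12 + H_s/15 = 12 + 2.427 = 14.427 h local solar time.

14.43 h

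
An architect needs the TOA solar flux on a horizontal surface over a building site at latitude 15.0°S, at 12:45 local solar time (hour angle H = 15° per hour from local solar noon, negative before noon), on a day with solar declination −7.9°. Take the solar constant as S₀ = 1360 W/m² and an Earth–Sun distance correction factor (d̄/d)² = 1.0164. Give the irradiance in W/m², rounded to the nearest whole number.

Hour angle H = 15° × (12.75 − 12) = 11.25°.
cos θ_z = sin(-15.0°) sin(-7.9°) + cos(-15.0°) cos(-7.9°) cos(11.25°) = 0.0356 + 0.9384 = 0.9740.
Top-of-atmosphere irradiance = S₀ (d̄/d)² cos θ_z = 1360 × 1.0164 × 0.9740 = 1346.36 W/m².

1346 W/m²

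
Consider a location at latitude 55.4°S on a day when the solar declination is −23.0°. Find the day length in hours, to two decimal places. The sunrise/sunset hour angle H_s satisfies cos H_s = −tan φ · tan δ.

−tan φ tan δ = −(-1.4496)(-0.4245) = -0.6154; H_s = arccos(-0.6154) = 127.98°.
Day length = 2 H_s / 15° h⁻¹ = 255.96° / 15 = 17.064 h.

17.06 hours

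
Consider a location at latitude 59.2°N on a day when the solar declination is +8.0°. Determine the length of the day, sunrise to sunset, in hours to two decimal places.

13.82 hours

cos H_s = −tan(59.2°) · tan(8.0°) = -0.2358, so H_s = arccos(-0.2358) = 103.64°.
Day length = 2 H_s / 15° h⁻¹ = 207.28° / 15 = 13.819 h.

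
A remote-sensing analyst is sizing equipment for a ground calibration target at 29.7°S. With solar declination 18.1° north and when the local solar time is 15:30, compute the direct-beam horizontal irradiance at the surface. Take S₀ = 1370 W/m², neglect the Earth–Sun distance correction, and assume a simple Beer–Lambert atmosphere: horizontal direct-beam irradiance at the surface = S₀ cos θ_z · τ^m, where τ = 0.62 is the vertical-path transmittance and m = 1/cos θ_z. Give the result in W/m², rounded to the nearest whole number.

121 W/m²

Hour angle H = 15° × (15.5 − 12) = 52.50°.
cos θ_z = sin(-29.7°) sin(18.1°) + cos(-29.7°) cos(18.1°) cos(52.50°) = -0.1539 + 0.5026 = 0.3487.
Air mass m = 1/cos θ_z = 1/0.3487 = 2.868; τ^m = 0.62^2.868 = 0.2539.
Surface direct beam = 1370 × 0.3487 × 0.2539 = 121.29 W/m².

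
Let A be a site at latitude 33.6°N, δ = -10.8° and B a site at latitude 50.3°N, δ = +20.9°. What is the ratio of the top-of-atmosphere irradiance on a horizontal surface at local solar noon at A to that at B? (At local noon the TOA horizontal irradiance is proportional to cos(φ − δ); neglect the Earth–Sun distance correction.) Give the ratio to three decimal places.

0.820

A: cos θ_z = cos(33.6° − (-10.8°)) = 0.7145.
B: cos θ_z = cos(50.3° − (20.9°)) = 0.8712.
Ratio A/B = 0.7145 / 0.8712 = 0.8201.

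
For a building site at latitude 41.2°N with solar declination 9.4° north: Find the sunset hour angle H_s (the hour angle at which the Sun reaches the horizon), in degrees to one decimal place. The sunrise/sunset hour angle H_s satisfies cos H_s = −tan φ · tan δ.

98.3°

cos H_s = −tan(41.2°) · tan(9.4°) = -0.1449, so H_s = arccos(-0.1449) = 98.33°.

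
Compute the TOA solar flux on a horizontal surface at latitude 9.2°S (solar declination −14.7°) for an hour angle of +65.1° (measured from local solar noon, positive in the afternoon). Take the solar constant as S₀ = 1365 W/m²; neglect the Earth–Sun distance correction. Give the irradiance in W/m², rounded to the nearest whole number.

604 W/m²

cos θ_z = sin(-9.2°) sin(-14.7°) + cos(-9.2°) cos(-14.7°) cos(65.10°) = 0.0406 + 0.4020 = 0.4426.
Top-of-atmosphere irradiance = S₀ cos θ_z = 1365 × 0.4426 = 604.15 W/m².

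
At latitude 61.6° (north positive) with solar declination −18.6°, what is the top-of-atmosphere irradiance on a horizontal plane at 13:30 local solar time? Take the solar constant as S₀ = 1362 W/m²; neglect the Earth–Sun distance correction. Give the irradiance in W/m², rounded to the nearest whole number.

185 W/m²

Hour angle H = 15° × (13.5 − 12) = 22.50°.
cos θ_z = sin φ sin δ + cos φ cos δ cos H = (0.8796)(-0.3190) + (0.4756)(0.9478)(0.9239) = 0.1359.
Top-of-atmosphere irradiance = S₀ cos θ_z = 1362 × 0.1359 = 185.10 W/m².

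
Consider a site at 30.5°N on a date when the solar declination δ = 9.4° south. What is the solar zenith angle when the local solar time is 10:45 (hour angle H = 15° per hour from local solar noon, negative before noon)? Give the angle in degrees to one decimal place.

43.8°

Hour angle H = 15° × (10.75 − 12) = -18.75°.
cos θ_z = sin φ sin δ + cos φ cos δ cos H = (0.5075)(-0.1633) + (0.8616)(0.9866)(0.9469) = 0.7220.
θ_z = arccos(0.7220) = 43.78°.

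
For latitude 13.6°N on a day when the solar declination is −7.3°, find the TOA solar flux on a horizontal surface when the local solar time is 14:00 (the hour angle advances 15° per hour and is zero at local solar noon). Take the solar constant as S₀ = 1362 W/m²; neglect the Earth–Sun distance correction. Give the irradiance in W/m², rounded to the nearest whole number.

Hour angle H = 15° × (14 − 12) = 30.00°.
cos θ_z = sin(13.6°) sin(-7.3°) + cos(13.6°) cos(-7.3°) cos(30.00°) = -0.0299 + 0.8349 = 0.8050.
Top-of-atmosphere irradiance = S₀ cos θ_z = 1362 × 0.8050 = 1096.41 W/m².

1096 W/m²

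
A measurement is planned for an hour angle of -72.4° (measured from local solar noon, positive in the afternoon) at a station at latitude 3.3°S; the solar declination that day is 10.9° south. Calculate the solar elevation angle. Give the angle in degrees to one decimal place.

17.9°

With φ = -3.3°, δ = -10.9°, H = -72.40°: sin φ sin δ = 0.0109, cos φ cos δ cos H = 0.2964, so cos θ_z = 0.3073.
θ_z = arccos(0.3073) = 72.10°, so the elevation is 90° − 72.10° = 17.90°.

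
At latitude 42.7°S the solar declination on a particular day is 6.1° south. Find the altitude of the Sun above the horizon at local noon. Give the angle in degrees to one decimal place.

At local solar noon the hour angle is zero, so the elevation is 90° − |φ − δ| = 90° − |-42.7° − (-6.1°)| = 90° − 36.6° = 53.4°.

53.4°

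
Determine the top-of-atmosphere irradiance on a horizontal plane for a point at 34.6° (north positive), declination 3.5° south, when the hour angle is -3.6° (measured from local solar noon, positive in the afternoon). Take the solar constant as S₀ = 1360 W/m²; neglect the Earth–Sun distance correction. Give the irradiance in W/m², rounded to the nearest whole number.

With φ = 34.6°, δ = -3.5°, H = -3.60°: sin φ sin δ = -0.0347, cos φ cos δ cos H = 0.8200, so cos θ_z = 0.7853.
Top-of-atmosphere irradiance = S₀ cos θ_z = 1360 × 0.7853 = 1068.01 W/m².

1068 W/m²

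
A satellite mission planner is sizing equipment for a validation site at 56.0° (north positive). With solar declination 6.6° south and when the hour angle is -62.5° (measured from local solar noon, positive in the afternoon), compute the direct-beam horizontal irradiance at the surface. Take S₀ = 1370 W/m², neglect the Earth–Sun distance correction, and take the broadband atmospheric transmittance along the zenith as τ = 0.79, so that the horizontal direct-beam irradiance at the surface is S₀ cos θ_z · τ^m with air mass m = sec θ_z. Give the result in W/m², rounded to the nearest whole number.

51 W/m²

cos θ_z = sin(56.0°) sin(-6.6°) + cos(56.0°) cos(-6.6°) cos(-62.50°) = -0.0953 + 0.2565 = 0.1612.
Air mass m = 1/cos θ_z = 1/0.1612 = 6.203; τ^m = 0.79^6.203 = 0.2317.
Surface direct beam = 1370 × 0.1612 × 0.2317 = 51.17 W/m².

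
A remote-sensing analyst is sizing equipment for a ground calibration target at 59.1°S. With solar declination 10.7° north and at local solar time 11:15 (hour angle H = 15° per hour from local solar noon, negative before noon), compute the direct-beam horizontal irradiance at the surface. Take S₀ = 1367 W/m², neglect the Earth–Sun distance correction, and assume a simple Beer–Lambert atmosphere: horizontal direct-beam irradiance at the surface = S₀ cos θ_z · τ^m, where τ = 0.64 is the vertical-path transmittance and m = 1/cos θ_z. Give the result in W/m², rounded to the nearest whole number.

Hour angle H = 15° × (11.25 − 12) = -11.25°.
cos θ_z = sin φ sin δ + cos φ cos δ cos H = (-0.8581)(0.1857) + (0.5135)(0.9826)(0.9808) = 0.3355.
Air mass m = 1/cos θ_z = 1/0.3355 = 2.981; τ^m = 0.64^2.981 = 0.2644.
Surface direct beam = 1367 × 0.3355 × 0.2644 = 121.26 W/m².

121 W/m²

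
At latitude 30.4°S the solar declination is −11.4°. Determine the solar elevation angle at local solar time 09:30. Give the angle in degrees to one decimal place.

50.4°

Hour angle H = 15° × (9.5 − 12) = -37.50°.
With φ = -30.4°, δ = -11.4°, H = -37.50°: sin φ sin δ = 0.1000, cos φ cos δ cos H = 0.6708, so cos θ_z = 0.7708.
θ_z = arccos(0.7708) = 39.57°, so the elevation is 90° − 39.57° = 50.43°.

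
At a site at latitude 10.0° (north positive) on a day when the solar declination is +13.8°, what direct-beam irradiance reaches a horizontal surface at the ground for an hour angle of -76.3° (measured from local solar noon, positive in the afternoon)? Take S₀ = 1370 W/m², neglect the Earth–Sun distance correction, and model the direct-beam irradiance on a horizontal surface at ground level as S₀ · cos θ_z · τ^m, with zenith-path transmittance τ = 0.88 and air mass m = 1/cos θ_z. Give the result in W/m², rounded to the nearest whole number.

cos θ_z = sin φ sin δ + cos φ cos δ cos H = (0.1736)(0.2385) + (0.9848)(0.9711)(0.2368) = 0.2679.
Air mass m = 1/cos θ_z = 1/0.2679 = 3.733; τ^m = 0.88^3.733 = 0.6205.
Surface direct beam = 1370 × 0.2679 × 0.6205 = 227.74 W/m².

228 W/m²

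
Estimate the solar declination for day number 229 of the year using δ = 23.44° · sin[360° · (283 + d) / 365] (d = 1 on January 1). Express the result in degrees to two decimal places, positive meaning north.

+13.45°

360 × (283 + 229) / 365 = 504.986°; sin(504.986°) = 0.5738.
δ = 23.44 × 0.5738 = 13.450° ≈ +13.45°.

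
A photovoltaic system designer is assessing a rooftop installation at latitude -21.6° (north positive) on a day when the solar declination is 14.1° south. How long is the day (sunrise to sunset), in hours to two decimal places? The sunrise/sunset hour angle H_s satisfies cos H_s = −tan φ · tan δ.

12.76 hours

cos H_s = −tan(-21.6°) · tan(-14.1°) = -0.0995, so H_s = arccos(-0.0995) = 95.71°.
Day length = 2 H_s / 15° h⁻¹ = 191.42° / 15 = 12.761 h.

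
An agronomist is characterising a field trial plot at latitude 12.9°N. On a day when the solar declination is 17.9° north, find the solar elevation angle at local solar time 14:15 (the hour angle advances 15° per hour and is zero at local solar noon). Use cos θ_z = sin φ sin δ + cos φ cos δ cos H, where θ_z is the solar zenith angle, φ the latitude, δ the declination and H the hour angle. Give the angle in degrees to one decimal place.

Hour angle H = 15° × (14.25 − 12) = 33.75°.
cos θ_z = sin φ sin δ + cos φ cos δ cos H = (0.2233)(0.3074) + (0.9748)(0.9516)(0.8315) = 0.8400.
θ_z = arccos(0.8400) = 32.86°, so the elevation is 90° − 32.86° = 57.14°.

57.1°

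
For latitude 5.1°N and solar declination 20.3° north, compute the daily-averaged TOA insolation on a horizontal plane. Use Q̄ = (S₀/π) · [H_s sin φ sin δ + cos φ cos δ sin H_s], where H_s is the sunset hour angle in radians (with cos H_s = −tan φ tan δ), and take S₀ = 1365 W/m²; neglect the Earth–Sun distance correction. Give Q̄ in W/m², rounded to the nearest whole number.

The sunset hour angle satisfies cos H_s = −tan φ tan δ = -0.0330, giving H_s = 91.89°. In radians, H_s = 1.6038.
H_s sin φ sin δ = 1.6038 × 0.0889 × 0.3469 = 0.0495.
cos φ cos δ sin H_s = 0.9960 × 0.9379 × 0.9995 = 0.9337.
Q̄ = (1365/π) × (0.0495 + 0.9337) = 434.49 × 0.9832 = 427.19 W/m².

427 W/m²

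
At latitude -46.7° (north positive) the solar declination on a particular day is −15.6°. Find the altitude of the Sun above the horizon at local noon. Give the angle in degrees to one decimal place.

At local solar noon the hour angle is zero, so the elevation is 90° − |φ − δ| = 90° − |-46.7° − (-15.6°)| = 90° − 31.1° = 58.9°.

58.9°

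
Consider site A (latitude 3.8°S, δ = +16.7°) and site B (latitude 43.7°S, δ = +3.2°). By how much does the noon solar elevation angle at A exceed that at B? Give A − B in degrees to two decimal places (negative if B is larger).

A: 90° − |-3.8 − (16.7)| = 69.50°.
B: 90° − |-43.7 − (3.2)| = 43.10°.
A − B = 69.50 − 43.10 = 26.40°.

+26.40°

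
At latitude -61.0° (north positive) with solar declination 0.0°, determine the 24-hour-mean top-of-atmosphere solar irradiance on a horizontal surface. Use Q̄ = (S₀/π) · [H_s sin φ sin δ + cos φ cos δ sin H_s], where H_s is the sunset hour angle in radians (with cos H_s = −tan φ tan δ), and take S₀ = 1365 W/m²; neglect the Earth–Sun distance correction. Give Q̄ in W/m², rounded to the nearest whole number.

−tan φ tan δ = −(-1.8040)(0.0000) = 0.0000; H_s = arccos(0.0000) = 90.00°. In radians, H_s = 1.5708.
H_s sin φ sin δ = 1.5708 × -0.8746 × 0.0000 = 0.0000.
cos φ cos δ sin H_s = 0.4848 × 1.0000 × 1.0000 = 0.4848.
Q̄ = (1365/π) × (0.0000 + 0.4848) = 434.49 × 0.4848 = 210.64 W/m².

211 W/m²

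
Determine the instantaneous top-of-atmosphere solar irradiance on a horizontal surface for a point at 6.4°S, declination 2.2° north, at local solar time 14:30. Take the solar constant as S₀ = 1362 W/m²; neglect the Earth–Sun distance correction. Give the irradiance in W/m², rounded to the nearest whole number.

Hour angle H = 15° × (14.5 − 12) = 37.50°.
With φ = -6.4°, δ = 2.2°, H = 37.50°: sin φ sin δ = -0.0043, cos φ cos δ cos H = 0.7878, so cos θ_z = 0.7835.
Top-of-atmosphere irradiance = S₀ cos θ_z = 1362 × 0.7835 = 1067.13 W/m².

1067 W/m²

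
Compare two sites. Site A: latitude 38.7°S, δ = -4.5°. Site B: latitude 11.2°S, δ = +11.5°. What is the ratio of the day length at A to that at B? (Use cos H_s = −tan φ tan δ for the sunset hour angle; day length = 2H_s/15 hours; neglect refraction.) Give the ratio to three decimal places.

A: H_s = arccos(−tan -38.7° · tan -4.5°) = 93.62°, so 2H_s/15 = 12.4827 h.
B: H_s = arccos(−tan -11.2° · tan 11.5°) = 87.69°, so 2H_s/15 = 11.6920 h.
Ratio A/B = 12.4827 / 11.6920 = 1.0676.

1.068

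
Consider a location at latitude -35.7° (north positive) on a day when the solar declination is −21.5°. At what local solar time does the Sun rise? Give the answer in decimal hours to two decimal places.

cos H_s = −tan(-35.7°) · tan(-21.5°) = -0.2831, so H_s = arccos(-0.2831) = 106.45°.
Sunrise is at 12 − H_s/15 = 12 − 7.097 = 4.903 h local solar time.

4.90 h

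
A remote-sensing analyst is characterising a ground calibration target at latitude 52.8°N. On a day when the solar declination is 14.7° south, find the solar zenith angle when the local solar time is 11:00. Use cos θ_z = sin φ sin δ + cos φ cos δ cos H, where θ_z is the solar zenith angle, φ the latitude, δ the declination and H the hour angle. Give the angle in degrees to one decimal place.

Hour angle H = 15° × (11 − 12) = -15.00°.
With φ = 52.8°, δ = -14.7°, H = -15.00°: sin φ sin δ = -0.2021, cos φ cos δ cos H = 0.5649, so cos θ_z = 0.3628.
θ_z = arccos(0.3628) = 68.73°.

68.7°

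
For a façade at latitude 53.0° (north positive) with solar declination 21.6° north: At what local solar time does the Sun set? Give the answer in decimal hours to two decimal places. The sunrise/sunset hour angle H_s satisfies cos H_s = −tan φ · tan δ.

The sunset hour angle satisfies cos H_s = −tan φ tan δ = -0.5254, giving H_s = 121.70°.
Sunset is at 12 + H_s/15 = 12 + 8.113 = 20.113 h local solar time.

20.11 h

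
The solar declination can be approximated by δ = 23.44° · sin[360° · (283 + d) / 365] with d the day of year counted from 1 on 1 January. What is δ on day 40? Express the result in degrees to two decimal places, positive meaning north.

360 × (283 + 40) / 365 = 318.575°; sin(318.575°) = -0.6616.
δ = 23.44 × -0.6616 = -15.508° ≈ -15.51°.

-15.51°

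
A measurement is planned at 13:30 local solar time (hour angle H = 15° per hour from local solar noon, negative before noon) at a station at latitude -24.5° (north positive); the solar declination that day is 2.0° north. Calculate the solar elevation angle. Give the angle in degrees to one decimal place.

Hour angle H = 15° × (13.5 − 12) = 22.50°.
cos θ_z = sin(-24.5°) sin(2.0°) + cos(-24.5°) cos(2.0°) cos(22.50°) = -0.0145 + 0.8402 = 0.8257.
θ_z = arccos(0.8257) = 34.34°, so the elevation is 90° − 34.34° = 55.66°.

55.7°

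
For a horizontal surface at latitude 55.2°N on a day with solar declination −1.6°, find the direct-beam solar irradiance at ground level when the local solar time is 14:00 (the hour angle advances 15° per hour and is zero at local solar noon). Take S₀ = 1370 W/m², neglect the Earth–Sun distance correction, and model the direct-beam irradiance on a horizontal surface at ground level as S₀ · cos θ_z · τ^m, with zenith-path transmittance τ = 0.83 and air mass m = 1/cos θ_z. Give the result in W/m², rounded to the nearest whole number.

Hour angle H = 15° × (14 − 12) = 30.00°.
cos θ_z = sin(55.2°) sin(-1.6°) + cos(55.2°) cos(-1.6°) cos(30.00°) = -0.0229 + 0.4941 = 0.4712.
Air mass m = 1/cos θ_z = 1/0.4712 = 2.122; τ^m = 0.83^2.122 = 0.6734.
Surface direct beam = 1370 × 0.4712 × 0.6734 = 434.71 W/m².

435 W/m²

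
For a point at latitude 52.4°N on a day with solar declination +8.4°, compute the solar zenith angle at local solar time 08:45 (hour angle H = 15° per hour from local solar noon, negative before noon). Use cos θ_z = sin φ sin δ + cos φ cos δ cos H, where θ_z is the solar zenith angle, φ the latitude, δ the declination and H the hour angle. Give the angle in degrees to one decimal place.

Hour angle H = 15° × (8.75 − 12) = -48.75°.
With φ = 52.4°, δ = 8.4°, H = -48.75°: sin φ sin δ = 0.1157, cos φ cos δ cos H = 0.3980, so cos θ_z = 0.5137.
θ_z = arccos(0.5137) = 59.09°.

59.1°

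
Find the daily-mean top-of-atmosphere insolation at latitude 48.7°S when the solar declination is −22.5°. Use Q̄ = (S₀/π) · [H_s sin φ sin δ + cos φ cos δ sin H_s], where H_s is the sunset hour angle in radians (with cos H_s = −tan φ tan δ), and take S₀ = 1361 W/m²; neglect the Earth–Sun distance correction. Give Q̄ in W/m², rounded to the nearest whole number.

490 W/m²

−tan φ tan δ = −(-1.1383)(-0.4142) = -0.4715; H_s = arccos(-0.4715) = 118.13°. In radians, H_s = 2.0618.
H_s sin φ sin δ = 2.0618 × -0.7513 × -0.3827 = 0.5928.
cos φ cos δ sin H_s = 0.6600 × 0.9239 × 0.8819 = 0.5378.
Q̄ = (1361/π) × (0.5928 + 0.5378) = 433.22 × 1.1306 = 489.80 W/m².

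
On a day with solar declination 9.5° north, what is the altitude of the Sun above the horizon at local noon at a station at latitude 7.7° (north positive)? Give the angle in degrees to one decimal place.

At local solar noon the hour angle is zero, so the elevation is 90° − |φ − δ| = 90° − |7.7° − (9.5°)| = 90° − 1.8° = 88.2°.

88.2°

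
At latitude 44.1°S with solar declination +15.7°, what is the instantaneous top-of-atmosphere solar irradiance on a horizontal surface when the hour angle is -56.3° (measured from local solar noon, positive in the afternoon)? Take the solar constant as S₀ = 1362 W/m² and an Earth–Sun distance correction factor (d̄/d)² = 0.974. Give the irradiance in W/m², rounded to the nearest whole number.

cos θ_z = sin(-44.1°) sin(15.7°) + cos(-44.1°) cos(15.7°) cos(-56.30°) = -0.1883 + 0.3836 = 0.1953.
Top-of-atmosphere irradiance = S₀ (d̄/d)² cos θ_z = 1362 × 0.974 × 0.1953 = 259.08 W/m².

259 W/m²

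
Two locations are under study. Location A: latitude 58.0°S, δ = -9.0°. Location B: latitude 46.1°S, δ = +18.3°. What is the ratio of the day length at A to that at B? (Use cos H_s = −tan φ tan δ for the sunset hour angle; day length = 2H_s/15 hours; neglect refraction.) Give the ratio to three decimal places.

A: H_s = arccos(−tan -58.0° · tan -9.0°) = 104.68°, so 2H_s/15 = 13.9573 h.
B: H_s = arccos(−tan -46.1° · tan 18.3°) = 69.90°, so 2H_s/15 = 9.3200 h.
Ratio A/B = 13.9573 / 9.3200 = 1.4976.

1.498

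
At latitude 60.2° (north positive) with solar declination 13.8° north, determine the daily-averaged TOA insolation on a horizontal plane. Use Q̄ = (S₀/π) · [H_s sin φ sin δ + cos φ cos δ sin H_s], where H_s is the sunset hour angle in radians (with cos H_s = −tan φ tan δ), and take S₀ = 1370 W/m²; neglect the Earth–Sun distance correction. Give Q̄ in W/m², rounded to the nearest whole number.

cos H_s = −tan(60.2°) · tan(13.8°) = -0.4289, so H_s = arccos(-0.4289) = 115.40°. In radians, H_s = 2.0141.
H_s sin φ sin δ = 2.0141 × 0.8678 × 0.2385 = 0.4169.
cos φ cos δ sin H_s = 0.4970 × 0.9711 × 0.9033 = 0.4360.
Q̄ = (1370/π) × (0.4169 + 0.4360) = 436.08 × 0.8529 = 371.93 W/m².

372 W/m²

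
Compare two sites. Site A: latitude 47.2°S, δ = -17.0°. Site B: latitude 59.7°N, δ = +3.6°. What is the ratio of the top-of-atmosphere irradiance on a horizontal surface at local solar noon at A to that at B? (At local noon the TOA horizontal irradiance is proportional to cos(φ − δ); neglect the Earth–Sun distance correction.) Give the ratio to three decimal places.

A: cos θ_z = cos(-47.2° − (-17.0°)) = 0.8643.
B: cos θ_z = cos(59.7° − (3.6°)) = 0.5577.
Ratio A/B = 0.8643 / 0.5577 = 1.5498.

1.550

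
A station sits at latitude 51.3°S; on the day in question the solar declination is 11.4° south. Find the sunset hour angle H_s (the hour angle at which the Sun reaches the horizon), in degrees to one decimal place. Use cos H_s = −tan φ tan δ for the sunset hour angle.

cos H_s = −tan(-51.3°) · tan(-11.4°) = -0.2517, so H_s = arccos(-0.2517) = 104.58°.

104.6°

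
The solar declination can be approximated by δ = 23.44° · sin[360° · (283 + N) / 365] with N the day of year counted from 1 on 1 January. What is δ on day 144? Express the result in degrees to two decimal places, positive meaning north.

+20.53°

360 × (283 + 144) / 365 = 421.151°; sin(421.151°) = 0.8759.
δ = 23.44 × 0.8759 = 20.531° ≈ +20.53°.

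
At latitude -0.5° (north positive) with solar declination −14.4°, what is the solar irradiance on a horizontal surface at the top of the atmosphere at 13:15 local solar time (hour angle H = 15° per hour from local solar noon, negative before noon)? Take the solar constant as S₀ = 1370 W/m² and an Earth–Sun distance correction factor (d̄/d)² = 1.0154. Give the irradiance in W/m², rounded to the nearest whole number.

Hour angle H = 15° × (13.25 − 12) = 18.75°.
cos θ_z = sin(-0.5°) sin(-14.4°) + cos(-0.5°) cos(-14.4°) cos(18.75°) = 0.0022 + 0.9171 = 0.9193.
Top-of-atmosphere irradiance = S₀ (d̄/d)² cos θ_z = 1370 × 1.0154 × 0.9193 = 1278.84 W/m².

1279 W/m²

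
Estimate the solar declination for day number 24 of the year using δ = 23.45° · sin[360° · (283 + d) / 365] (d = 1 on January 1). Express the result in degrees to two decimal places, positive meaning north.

-19.71°

360 × (283 + 24) / 365 = 302.795°; sin(302.795°) = -0.8406.
δ = 23.45 × -0.8406 = -19.712° ≈ -19.71°.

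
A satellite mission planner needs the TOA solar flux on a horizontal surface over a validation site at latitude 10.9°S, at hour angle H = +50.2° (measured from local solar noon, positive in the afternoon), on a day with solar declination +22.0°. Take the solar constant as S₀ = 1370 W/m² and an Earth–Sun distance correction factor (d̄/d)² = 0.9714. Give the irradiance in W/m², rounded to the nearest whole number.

681 W/m²

cos θ_z = sin(-10.9°) sin(22.0°) + cos(-10.9°) cos(22.0°) cos(50.20°) = -0.0708 + 0.5828 = 0.5120.
Top-of-atmosphere irradiance = S₀ (d̄/d)² cos θ_z = 1370 × 0.9714 × 0.5120 = 681.38 W/m².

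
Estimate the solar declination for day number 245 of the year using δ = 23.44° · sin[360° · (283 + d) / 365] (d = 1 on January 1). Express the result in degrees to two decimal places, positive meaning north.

+7.72°

360 × (283 + 245) / 365 = 520.767°; sin(520.767°) = 0.3294.
δ = 23.44 × 0.3294 = 7.721° ≈ +7.72°.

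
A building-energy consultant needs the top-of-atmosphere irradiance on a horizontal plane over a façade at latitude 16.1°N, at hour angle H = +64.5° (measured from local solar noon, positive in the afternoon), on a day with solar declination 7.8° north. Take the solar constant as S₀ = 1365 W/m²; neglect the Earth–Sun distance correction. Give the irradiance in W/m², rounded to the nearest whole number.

cos θ_z = sin φ sin δ + cos φ cos δ cos H = (0.2773)(0.1357) + (0.9608)(0.9907)(0.4305) = 0.4474.
Top-of-atmosphere irradiance = S₀ cos θ_z = 1365 × 0.4474 = 610.70 W/m².

611 W/m²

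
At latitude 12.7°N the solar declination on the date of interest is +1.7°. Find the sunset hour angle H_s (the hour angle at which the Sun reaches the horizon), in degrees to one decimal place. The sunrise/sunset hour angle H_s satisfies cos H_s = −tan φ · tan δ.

90.4°

The sunset hour angle satisfies cos H_s = −tan φ tan δ = -0.0067, giving H_s = 90.38°.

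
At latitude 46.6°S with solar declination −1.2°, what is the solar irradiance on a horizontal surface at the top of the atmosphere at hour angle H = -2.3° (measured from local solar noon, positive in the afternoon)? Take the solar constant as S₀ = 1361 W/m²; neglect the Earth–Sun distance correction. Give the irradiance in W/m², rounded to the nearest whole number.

cos θ_z = sin φ sin δ + cos φ cos δ cos H = (-0.7266)(-0.0209) + (0.6871)(0.9998)(0.9992) = 0.7016.
Top-of-atmosphere irradiance = S₀ cos θ_z = 1361 × 0.7016 = 954.88 W/m².

955 W/m²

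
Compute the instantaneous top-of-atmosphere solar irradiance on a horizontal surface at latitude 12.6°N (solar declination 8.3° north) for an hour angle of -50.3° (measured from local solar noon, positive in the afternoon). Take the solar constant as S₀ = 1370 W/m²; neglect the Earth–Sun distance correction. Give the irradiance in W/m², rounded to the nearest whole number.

With φ = 12.6°, δ = 8.3°, H = -50.30°: sin φ sin δ = 0.0315, cos φ cos δ cos H = 0.6169, so cos θ_z = 0.6484.
Top-of-atmosphere irradiance = S₀ cos θ_z = 1370 × 0.6484 = 888.31 W/m².

888 W/m²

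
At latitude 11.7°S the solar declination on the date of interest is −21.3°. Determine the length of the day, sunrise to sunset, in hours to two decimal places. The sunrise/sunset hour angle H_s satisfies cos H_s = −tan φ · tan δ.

12.62 hours

The sunset hour angle satisfies cos H_s = −tan φ tan δ = -0.0807, giving H_s = 94.63°.
Day length = 2 H_s / 15° h⁻¹ = 189.26° / 15 = 12.617 h.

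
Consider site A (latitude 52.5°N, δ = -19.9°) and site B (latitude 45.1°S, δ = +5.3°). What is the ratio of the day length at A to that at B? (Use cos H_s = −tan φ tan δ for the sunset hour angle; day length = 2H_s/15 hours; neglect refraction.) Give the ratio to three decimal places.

0.731

A: H_s = arccos(−tan 52.5° · tan -19.9°) = 61.85°, so 2H_s/15 = 8.2467 h.
B: H_s = arccos(−tan -45.1° · tan 5.3°) = 84.66°, so 2H_s/15 = 11.2880 h.
Ratio A/B = 8.2467 / 11.2880 = 0.7306.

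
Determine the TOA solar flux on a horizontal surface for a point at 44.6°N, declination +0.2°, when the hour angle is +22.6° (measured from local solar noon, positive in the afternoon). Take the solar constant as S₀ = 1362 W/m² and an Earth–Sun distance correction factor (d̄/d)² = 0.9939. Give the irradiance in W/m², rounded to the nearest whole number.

893 W/m²

With φ = 44.6°, δ = 0.2°, H = 22.60°: sin φ sin δ = 0.0025, cos φ cos δ cos H = 0.6573, so cos θ_z = 0.6598.
Top-of-atmosphere irradiance = S₀ (d̄/d)² cos θ_z = 1362 × 0.9939 × 0.6598 = 893.17 W/m².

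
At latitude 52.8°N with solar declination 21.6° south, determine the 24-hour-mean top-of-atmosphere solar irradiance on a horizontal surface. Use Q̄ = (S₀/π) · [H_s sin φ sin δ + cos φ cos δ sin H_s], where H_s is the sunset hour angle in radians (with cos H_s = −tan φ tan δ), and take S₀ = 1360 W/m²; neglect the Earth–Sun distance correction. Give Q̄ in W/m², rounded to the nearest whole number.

−tan φ tan δ = −(1.3175)(-0.3959) = 0.5216; H_s = arccos(0.5216) = 58.56°. In radians, H_s = 1.0221.
H_s sin φ sin δ = 1.0221 × 0.7965 × -0.3681 = -0.2997.
cos φ cos δ sin H_s = 0.6046 × 0.9298 × 0.8532 = 0.4796.
Q̄ = (1360/π) × (-0.2997 + 0.4796) = 432.90 × 0.1799 = 77.88 W/m².

78 W/m²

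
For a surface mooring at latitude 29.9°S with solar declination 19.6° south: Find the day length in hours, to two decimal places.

The sunset hour angle satisfies cos H_s = −tan φ tan δ = -0.2048, giving H_s = 101.82°.
Day length = 2 H_s / 15° h⁻¹ = 203.64° / 15 = 13.576 h.

13.58 hours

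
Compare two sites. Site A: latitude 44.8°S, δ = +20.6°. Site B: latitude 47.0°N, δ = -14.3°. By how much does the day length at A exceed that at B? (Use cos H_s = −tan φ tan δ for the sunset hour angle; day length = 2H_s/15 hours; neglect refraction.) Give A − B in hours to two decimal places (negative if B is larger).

-0.81 h

A: H_s = arccos(−tan -44.8° · tan 20.6°) = 68.08°, so 2H_s/15 = 9.0773 h.
B: H_s = arccos(−tan 47.0° · tan -14.3°) = 74.14°, so 2H_s/15 = 9.8853 h.
A − B = 9.0773 − 9.8853 = -0.8080 h.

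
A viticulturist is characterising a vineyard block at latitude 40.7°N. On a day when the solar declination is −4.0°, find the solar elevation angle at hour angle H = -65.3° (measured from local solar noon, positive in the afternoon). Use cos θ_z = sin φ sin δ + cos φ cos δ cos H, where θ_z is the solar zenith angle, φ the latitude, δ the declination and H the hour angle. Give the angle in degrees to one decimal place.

15.7°

cos θ_z = sin(40.7°) sin(-4.0°) + cos(40.7°) cos(-4.0°) cos(-65.30°) = -0.0455 + 0.3160 = 0.2705.
θ_z = arccos(0.2705) = 74.31°, so the elevation is 90° − 74.31° = 15.69°.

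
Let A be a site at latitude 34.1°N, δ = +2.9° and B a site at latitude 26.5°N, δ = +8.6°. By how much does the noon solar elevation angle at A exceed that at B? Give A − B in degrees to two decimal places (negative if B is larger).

A: 90° − |34.1 − (2.9)| = 58.80°.
B: 90° − |26.5 − (8.6)| = 72.10°.
A − B = 58.80 − 72.10 = -13.30°.

-13.30°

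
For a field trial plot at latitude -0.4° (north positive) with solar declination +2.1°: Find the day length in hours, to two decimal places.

12.00 hours

−tan φ tan δ = −(-0.0070)(0.0367) = 0.0003; H_s = arccos(0.0003) = 89.98°.
Day length = 2 H_s / 15° h⁻¹ = 179.96° / 15 = 11.997 h.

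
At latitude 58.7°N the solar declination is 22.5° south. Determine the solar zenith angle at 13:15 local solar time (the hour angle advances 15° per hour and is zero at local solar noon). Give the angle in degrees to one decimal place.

Hour angle H = 15° × (13.25 − 12) = 18.75°.
cos θ_z = sin φ sin δ + cos φ cos δ cos H = (0.8545)(-0.3827) + (0.5195)(0.9239)(0.9469) = 0.1275.
θ_z = arccos(0.1275) = 82.67°.

82.7°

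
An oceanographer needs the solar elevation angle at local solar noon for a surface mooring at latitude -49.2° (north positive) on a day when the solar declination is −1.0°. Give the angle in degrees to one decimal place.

41.8°

At local solar noon the hour angle is zero, so the elevation is 90° − |φ − δ| = 90° − |-49.2° − (-1.0°)| = 90° − 48.2° = 41.8°.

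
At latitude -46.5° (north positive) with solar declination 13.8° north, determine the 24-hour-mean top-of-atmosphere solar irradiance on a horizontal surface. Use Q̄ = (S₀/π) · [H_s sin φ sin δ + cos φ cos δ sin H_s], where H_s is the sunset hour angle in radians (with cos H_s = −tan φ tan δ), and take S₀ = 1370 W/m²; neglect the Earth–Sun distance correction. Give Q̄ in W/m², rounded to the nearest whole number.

183 W/m²

−tan φ tan δ = −(-1.0538)(0.2456) = 0.2588; H_s = arccos(0.2588) = 75.00°. In radians, H_s = 1.3090.
H_s sin φ sin δ = 1.3090 × -0.7254 × 0.2385 = -0.2265.
cos φ cos δ sin H_s = 0.6884 × 0.9711 × 0.9659 = 0.6457.
Q̄ = (1370/π) × (-0.2265 + 0.6457) = 436.08 × 0.4192 = 182.80 W/m².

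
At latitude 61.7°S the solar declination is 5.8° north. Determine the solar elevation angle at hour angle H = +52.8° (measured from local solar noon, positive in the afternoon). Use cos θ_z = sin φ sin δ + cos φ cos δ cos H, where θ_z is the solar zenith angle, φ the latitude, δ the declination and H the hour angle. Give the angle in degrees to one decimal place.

11.3°

cos θ_z = sin(-61.7°) sin(5.8°) + cos(-61.7°) cos(5.8°) cos(52.80°) = -0.0890 + 0.2852 = 0.1962.
θ_z = arccos(0.1962) = 78.69°, so the elevation is 90° − 78.69° = 11.31°.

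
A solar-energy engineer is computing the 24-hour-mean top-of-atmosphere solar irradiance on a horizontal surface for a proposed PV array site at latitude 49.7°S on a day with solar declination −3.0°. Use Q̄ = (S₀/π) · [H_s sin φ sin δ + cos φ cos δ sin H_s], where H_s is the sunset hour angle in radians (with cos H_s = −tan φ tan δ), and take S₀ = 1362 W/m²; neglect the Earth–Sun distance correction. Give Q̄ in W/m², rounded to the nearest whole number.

308 W/m²

cos H_s = −tan(-49.7°) · tan(-3.0°) = -0.0618, so H_s = arccos(-0.0618) = 93.54°. In radians, H_s = 1.6326.
H_s sin φ sin δ = 1.6326 × -0.7627 × -0.0523 = 0.0651.
cos φ cos δ sin H_s = 0.6468 × 0.9986 × 0.9981 = 0.6447.
Q̄ = (1362/π) × (0.0651 + 0.6447) = 433.54 × 0.7098 = 307.73 W/m².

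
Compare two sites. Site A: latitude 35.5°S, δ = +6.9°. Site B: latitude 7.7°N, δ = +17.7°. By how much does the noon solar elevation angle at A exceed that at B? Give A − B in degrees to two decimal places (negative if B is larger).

A: 90° − |-35.5 − (6.9)| = 47.60°.
B: 90° − |7.7 − (17.7)| = 80.00°.
A − B = 47.60 − 80.00 = -32.40°.

-32.40°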